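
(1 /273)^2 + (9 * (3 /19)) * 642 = 1291885705 /1416051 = 912.32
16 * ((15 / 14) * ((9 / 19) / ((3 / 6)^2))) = 4320 / 133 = 32.48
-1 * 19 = -19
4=4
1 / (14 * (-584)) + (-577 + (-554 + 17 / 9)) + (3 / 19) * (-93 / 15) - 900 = -2030.09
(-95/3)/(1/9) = -285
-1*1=-1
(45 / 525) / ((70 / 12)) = 18 / 1225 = 0.01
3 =3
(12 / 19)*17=204 / 19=10.74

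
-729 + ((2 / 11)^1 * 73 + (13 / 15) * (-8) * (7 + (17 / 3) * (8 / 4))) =-83441 / 99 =-842.84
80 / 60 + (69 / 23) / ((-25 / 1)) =91 / 75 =1.21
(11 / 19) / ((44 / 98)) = 49 / 38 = 1.29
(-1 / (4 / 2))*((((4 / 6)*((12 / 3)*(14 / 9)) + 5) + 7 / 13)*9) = -1700 / 39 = -43.59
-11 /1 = -11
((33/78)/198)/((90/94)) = 47/21060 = 0.00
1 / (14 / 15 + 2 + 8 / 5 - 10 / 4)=30 / 61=0.49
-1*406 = -406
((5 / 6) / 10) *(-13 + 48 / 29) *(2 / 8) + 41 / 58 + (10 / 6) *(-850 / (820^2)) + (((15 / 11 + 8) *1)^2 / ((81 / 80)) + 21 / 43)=28780006703629 / 328718796912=87.55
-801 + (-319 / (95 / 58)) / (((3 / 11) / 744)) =-50549551 / 95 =-532100.54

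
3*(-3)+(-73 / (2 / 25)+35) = -1773 / 2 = -886.50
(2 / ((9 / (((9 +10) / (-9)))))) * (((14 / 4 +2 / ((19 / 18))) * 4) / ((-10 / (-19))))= -1558 / 81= -19.23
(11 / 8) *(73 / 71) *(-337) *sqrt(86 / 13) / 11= -24601 *sqrt(1118) / 7384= -111.40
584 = 584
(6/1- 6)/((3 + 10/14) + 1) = 0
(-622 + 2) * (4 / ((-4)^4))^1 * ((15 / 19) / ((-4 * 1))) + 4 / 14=18707 / 8512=2.20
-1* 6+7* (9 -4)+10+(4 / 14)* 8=289 / 7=41.29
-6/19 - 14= -272/19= -14.32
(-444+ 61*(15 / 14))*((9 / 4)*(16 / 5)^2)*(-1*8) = 12213504 / 175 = 69791.45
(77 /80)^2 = 5929 /6400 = 0.93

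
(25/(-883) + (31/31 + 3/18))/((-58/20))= -30155/76821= -0.39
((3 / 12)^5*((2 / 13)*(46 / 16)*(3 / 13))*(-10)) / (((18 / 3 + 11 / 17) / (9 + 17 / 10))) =-125511 / 78221312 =-0.00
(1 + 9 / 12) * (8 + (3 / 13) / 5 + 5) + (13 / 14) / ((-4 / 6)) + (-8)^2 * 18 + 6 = 2146577 / 1820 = 1179.44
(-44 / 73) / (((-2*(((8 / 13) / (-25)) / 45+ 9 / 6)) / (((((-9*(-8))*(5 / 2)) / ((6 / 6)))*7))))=810810000 / 3201707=253.24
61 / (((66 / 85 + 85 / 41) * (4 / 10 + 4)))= 1062925 / 218482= 4.87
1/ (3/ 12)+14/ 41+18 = 916/ 41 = 22.34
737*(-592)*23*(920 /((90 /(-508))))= 468995386112 /9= 52110598456.89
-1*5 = -5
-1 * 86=-86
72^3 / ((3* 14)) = 8886.86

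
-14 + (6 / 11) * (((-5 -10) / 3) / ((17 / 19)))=-3188 / 187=-17.05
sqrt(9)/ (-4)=-3/ 4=-0.75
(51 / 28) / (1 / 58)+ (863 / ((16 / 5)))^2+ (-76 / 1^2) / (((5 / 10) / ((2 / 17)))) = 2218361311 / 30464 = 72819.11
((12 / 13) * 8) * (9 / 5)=864 / 65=13.29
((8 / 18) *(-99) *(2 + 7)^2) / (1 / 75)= -267300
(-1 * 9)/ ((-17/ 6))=54/ 17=3.18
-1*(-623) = 623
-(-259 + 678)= -419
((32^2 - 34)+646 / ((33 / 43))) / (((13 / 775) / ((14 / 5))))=131172160 / 429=305762.61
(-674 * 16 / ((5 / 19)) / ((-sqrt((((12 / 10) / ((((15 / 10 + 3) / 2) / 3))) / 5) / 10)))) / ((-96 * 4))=-6403 * sqrt(5) / 24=-596.56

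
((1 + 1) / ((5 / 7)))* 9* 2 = 252 / 5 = 50.40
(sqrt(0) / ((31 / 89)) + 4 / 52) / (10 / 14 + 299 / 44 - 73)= -0.00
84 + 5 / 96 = 8069 / 96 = 84.05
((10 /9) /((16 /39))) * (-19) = -1235 /24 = -51.46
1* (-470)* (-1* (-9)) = -4230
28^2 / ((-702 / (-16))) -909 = -891.13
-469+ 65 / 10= -925 / 2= -462.50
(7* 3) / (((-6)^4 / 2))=7 / 216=0.03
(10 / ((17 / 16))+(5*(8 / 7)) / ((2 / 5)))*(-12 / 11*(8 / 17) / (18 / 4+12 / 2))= -180480 / 155771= -1.16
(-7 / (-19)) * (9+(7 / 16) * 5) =1253 / 304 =4.12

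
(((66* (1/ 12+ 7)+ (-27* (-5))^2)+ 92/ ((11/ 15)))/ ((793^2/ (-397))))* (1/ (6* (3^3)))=-164356015/ 2241217836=-0.07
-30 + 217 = 187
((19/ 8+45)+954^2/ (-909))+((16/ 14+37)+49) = -4902111/ 5656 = -866.71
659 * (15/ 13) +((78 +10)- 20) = 10769/ 13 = 828.38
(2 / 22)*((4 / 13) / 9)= 4 / 1287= 0.00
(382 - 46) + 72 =408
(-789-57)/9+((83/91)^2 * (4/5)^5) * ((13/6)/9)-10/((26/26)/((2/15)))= -5120341582/53746875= -95.27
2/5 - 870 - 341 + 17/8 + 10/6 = -144817/120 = -1206.81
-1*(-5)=5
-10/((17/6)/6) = -360/17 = -21.18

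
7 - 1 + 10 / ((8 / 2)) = 17 / 2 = 8.50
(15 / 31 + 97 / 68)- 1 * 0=4027 / 2108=1.91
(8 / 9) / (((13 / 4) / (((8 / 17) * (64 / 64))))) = 256 / 1989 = 0.13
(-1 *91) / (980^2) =-13 / 137200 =-0.00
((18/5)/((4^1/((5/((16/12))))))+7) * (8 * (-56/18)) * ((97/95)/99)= -225428/84645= -2.66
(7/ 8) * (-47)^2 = 15463/ 8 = 1932.88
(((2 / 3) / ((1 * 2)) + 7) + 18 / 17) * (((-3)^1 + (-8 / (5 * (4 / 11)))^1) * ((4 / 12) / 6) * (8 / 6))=-31672 / 6885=-4.60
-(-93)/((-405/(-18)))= 62/15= 4.13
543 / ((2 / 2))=543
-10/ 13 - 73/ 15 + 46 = 7871/ 195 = 40.36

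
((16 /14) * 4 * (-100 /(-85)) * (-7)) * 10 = -6400 /17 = -376.47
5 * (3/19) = 15/19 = 0.79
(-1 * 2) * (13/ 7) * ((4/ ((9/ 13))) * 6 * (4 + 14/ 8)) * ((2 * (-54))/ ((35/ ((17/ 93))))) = 3171792/ 7595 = 417.62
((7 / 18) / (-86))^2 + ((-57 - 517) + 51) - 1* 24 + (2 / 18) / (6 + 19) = -32769189719 / 59907600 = -547.00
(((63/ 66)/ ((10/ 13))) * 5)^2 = 74529/ 1936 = 38.50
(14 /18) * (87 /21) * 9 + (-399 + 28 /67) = -369.58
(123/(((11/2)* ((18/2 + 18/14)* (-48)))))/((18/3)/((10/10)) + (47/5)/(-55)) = -1025/131904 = -0.01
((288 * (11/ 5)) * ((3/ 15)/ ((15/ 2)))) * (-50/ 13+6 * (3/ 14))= -492096/ 11375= -43.26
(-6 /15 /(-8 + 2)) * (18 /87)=2 /145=0.01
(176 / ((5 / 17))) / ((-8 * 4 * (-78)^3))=0.00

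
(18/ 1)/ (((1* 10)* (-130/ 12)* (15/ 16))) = -288/ 1625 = -0.18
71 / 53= 1.34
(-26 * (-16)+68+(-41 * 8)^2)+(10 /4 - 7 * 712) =206173 /2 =103086.50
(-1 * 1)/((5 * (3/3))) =-1/5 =-0.20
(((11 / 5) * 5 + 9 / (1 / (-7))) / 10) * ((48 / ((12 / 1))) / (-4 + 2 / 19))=988 / 185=5.34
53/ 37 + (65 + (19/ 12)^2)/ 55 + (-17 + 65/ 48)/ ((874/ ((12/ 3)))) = 331444259/ 128058480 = 2.59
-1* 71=-71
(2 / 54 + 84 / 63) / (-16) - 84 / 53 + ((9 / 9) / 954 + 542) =12371407 / 22896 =540.33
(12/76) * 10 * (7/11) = 210/209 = 1.00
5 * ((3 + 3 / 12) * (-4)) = -65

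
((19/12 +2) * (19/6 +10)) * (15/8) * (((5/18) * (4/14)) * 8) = 84925/1512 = 56.17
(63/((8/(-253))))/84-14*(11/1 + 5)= -7927/32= -247.72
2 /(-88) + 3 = 131 /44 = 2.98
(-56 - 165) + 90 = -131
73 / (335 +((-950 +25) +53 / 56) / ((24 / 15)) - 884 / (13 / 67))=-32704 / 2149743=-0.02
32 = 32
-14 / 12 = -7 / 6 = -1.17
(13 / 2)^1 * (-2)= -13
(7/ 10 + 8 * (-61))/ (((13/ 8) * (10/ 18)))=-175428/ 325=-539.78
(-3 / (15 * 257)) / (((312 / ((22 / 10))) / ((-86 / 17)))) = 473 / 17039100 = 0.00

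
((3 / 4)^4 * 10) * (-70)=-221.48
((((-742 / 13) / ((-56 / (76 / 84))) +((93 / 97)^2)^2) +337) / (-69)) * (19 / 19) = -32749965790583 / 6670504264788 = -4.91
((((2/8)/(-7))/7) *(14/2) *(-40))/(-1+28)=10/189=0.05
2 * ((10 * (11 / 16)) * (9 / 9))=55 / 4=13.75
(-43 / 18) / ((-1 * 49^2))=43 / 43218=0.00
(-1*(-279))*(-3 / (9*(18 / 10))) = -51.67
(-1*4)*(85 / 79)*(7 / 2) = -1190 / 79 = -15.06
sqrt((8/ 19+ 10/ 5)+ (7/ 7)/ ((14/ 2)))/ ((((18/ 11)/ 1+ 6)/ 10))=2.10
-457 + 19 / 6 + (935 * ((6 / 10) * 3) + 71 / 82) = 151294 / 123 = 1230.03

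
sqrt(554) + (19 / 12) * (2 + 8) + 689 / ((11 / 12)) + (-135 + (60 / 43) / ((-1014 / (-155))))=sqrt(554) + 303448681 / 479622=656.22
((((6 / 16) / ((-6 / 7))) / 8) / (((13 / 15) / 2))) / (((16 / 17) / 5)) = -8925 / 13312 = -0.67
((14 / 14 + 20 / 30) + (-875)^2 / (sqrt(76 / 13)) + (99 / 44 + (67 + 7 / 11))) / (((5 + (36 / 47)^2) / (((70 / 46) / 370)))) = 233.16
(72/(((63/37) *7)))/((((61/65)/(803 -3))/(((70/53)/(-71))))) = -153920000/1606801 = -95.79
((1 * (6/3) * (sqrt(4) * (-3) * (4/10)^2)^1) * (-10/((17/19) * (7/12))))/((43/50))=218880/5117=42.78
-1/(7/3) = -3/7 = -0.43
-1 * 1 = -1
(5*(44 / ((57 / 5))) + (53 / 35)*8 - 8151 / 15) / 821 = -204283 / 327579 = -0.62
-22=-22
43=43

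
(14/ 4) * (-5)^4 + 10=4395/ 2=2197.50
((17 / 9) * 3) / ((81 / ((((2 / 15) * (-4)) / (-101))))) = 0.00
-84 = -84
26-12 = 14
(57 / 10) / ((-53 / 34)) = -969 / 265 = -3.66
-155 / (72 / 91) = -14105 / 72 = -195.90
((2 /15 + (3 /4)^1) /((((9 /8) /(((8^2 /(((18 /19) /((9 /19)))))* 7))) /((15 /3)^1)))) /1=23744 /27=879.41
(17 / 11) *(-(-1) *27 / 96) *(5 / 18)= 85 / 704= 0.12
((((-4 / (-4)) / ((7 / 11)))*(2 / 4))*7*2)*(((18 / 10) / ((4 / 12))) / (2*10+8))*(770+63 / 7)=231363 / 140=1652.59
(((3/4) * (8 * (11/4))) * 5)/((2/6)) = 495/2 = 247.50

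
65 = 65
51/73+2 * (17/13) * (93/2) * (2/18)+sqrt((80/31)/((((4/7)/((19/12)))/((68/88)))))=sqrt(23130030)/2046+40460/2847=16.56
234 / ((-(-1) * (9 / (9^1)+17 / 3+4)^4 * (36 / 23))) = 0.01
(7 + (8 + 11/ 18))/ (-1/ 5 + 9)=1405/ 792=1.77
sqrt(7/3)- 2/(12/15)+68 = sqrt(21)/3+131/2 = 67.03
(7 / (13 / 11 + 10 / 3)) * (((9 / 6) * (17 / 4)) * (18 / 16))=106029 / 9536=11.12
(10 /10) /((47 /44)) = 44 /47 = 0.94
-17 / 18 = -0.94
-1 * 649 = -649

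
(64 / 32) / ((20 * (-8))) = -1 / 80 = -0.01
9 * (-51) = -459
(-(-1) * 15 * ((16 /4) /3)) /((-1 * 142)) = -10 /71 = -0.14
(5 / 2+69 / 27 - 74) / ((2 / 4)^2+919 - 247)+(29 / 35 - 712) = -602473961 / 847035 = -711.27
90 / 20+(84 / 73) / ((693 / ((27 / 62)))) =224073 / 49786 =4.50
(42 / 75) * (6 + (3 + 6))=42 / 5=8.40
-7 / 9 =-0.78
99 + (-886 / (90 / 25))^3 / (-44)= 10870463899 / 32076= 338897.12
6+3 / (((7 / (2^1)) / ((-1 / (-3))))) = 44 / 7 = 6.29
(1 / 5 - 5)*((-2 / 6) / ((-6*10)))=-2 / 75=-0.03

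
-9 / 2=-4.50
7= 7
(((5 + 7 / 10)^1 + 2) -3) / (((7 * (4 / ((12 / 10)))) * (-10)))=-141 / 7000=-0.02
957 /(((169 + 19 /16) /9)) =137808 /2723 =50.61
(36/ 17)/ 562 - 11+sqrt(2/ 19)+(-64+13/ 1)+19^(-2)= -61.67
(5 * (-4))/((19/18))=-360/19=-18.95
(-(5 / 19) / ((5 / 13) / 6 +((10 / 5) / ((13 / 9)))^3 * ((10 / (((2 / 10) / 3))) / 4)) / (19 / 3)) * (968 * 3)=-114841584 / 94801849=-1.21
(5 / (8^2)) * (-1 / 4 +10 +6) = 315 / 256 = 1.23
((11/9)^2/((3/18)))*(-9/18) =-121/27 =-4.48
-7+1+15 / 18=-31 / 6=-5.17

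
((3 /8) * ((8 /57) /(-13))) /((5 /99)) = -0.08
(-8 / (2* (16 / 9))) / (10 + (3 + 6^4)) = -9 / 5236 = -0.00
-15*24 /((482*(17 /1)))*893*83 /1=-13341420 /4097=-3256.39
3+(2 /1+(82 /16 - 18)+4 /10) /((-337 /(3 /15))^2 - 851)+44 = 5336142701 /113534960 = 47.00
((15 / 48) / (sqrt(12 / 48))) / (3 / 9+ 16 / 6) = 0.21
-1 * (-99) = 99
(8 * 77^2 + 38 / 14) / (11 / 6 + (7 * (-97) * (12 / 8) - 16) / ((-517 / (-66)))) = -93636126 / 257075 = -364.24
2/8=1/4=0.25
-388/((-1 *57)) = 388/57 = 6.81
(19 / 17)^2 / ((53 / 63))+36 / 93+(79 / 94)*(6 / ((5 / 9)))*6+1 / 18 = 56.39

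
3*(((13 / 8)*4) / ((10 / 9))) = 351 / 20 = 17.55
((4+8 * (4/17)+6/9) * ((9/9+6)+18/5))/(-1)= -17702/255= -69.42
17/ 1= 17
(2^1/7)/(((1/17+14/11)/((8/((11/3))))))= 272/581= 0.47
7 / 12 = 0.58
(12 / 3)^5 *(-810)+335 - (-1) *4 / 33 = -27360461 / 33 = -829104.88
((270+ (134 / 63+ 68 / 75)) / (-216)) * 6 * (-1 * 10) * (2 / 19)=7.98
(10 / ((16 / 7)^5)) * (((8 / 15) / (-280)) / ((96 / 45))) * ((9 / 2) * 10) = -108045 / 16777216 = -0.01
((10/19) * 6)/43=60/817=0.07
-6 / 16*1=-3 / 8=-0.38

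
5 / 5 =1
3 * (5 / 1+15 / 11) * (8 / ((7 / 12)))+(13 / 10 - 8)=28063 / 110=255.12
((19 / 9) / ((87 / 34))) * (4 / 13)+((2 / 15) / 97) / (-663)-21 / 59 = -505453501 / 4951625445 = -0.10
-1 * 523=-523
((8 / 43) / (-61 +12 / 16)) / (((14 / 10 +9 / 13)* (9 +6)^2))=-52 / 7927695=-0.00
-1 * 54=-54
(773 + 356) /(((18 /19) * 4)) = 21451 /72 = 297.93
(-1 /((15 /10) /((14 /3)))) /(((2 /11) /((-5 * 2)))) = 171.11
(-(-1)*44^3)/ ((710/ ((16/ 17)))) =681472/ 6035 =112.92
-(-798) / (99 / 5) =1330 / 33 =40.30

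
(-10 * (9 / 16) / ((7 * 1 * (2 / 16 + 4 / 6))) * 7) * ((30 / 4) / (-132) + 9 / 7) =-102195 / 11704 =-8.73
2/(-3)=-2/3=-0.67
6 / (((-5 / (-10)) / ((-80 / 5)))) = -192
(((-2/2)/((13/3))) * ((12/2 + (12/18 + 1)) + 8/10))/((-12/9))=381/260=1.47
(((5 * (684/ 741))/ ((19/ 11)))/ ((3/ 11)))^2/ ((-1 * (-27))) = 5856400/ 1647243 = 3.56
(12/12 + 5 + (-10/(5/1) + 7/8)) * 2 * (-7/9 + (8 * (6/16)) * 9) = 767/3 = 255.67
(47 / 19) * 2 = 94 / 19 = 4.95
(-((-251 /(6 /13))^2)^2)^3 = -669252313039983983066275700000000.00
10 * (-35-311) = -3460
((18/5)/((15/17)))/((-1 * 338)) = -51/4225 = -0.01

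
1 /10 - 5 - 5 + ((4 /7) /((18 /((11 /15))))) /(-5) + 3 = -65249 /9450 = -6.90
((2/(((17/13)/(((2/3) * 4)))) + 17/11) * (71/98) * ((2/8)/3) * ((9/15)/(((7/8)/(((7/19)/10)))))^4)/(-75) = -4300896/2332287740234375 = -0.00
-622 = -622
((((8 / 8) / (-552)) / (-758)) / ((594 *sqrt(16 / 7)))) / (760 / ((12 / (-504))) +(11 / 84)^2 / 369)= -2009 *sqrt(7) / 63752546759809864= -0.00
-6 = -6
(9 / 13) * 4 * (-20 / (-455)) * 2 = 288 / 1183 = 0.24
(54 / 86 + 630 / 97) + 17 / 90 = 2744717 / 375390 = 7.31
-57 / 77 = -0.74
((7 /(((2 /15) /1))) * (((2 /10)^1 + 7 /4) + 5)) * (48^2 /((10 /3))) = 1261008 /5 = 252201.60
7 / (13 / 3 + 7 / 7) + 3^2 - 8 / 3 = 367 / 48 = 7.65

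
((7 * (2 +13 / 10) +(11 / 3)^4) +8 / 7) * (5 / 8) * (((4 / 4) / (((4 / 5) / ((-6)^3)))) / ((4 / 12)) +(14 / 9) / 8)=-33885319031 / 326592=-103754.28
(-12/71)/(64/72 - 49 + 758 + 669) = -54/440555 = -0.00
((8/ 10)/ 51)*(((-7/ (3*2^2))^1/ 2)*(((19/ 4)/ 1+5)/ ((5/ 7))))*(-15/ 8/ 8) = 637/ 43520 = 0.01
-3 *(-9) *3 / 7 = 81 / 7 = 11.57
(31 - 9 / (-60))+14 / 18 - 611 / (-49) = 391583 / 8820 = 44.40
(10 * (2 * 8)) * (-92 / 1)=-14720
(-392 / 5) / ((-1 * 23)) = 392 / 115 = 3.41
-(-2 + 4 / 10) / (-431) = -8 / 2155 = -0.00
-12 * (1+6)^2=-588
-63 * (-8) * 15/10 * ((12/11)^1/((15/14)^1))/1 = 42336/55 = 769.75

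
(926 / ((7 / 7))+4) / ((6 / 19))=2945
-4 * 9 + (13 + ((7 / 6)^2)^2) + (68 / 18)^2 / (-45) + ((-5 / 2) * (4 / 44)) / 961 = -13233039881 / 616500720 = -21.46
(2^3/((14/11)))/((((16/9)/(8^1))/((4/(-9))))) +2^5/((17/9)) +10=1710/119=14.37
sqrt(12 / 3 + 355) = 18.95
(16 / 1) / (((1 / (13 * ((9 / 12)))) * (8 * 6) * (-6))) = -13 / 24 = -0.54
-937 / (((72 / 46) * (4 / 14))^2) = -24287977 / 5184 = -4685.18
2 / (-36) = -0.06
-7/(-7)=1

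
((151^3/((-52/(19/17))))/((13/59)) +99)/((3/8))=-7716820726/8619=-895326.69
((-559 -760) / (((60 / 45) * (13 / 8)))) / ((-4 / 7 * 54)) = 19.73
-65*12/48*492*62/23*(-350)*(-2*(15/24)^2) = -1084321875/184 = -5893053.67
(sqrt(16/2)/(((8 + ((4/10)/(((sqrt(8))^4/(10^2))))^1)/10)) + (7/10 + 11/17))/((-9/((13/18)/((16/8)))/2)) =-1040* sqrt(2)/5589 -2977/27540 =-0.37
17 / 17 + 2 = 3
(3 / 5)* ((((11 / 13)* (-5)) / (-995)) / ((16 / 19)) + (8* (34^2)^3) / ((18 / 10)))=2557701775484761 / 620880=4119478442.67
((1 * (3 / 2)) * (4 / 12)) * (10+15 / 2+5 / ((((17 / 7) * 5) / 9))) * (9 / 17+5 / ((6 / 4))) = 142037 / 3468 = 40.96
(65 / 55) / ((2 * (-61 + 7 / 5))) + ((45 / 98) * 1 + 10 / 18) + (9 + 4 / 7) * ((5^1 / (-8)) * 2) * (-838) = 28990242755 / 2891196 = 10027.08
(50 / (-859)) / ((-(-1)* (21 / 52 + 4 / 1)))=-2600 / 196711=-0.01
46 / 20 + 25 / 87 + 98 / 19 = 128029 / 16530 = 7.75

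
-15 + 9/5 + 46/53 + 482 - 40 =113862/265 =429.67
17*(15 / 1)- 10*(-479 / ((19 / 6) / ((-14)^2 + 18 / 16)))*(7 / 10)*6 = 1252600.50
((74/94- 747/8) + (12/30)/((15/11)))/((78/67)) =-174381101/2199600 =-79.28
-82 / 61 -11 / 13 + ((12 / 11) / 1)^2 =-95985 / 95953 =-1.00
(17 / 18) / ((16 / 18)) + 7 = 129 / 16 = 8.06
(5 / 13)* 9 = 45 / 13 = 3.46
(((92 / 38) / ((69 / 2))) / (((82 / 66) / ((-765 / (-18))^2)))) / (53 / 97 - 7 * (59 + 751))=-7709075 / 428400923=-0.02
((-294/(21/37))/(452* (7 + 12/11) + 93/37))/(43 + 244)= -30118/61067819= -0.00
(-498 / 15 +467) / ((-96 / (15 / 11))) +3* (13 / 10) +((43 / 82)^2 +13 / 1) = 32582779 / 2958560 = 11.01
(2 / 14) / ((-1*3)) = -1 / 21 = -0.05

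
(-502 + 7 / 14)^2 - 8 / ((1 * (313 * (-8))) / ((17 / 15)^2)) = 70848184981 / 281700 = 251502.25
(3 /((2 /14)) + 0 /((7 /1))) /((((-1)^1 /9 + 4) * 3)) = 9 /5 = 1.80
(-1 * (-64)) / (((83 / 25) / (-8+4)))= -77.11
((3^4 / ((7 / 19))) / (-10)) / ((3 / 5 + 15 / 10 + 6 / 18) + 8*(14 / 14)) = -4617 / 2191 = -2.11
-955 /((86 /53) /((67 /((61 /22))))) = -37303255 /2623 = -14221.60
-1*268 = -268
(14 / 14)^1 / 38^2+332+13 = 498181 / 1444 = 345.00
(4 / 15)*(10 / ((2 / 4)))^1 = 16 / 3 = 5.33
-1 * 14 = -14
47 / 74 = 0.64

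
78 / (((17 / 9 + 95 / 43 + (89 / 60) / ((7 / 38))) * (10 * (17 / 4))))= 845208 / 5595703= 0.15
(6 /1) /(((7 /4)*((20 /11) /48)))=90.51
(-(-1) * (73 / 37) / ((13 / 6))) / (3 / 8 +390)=1168 / 500721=0.00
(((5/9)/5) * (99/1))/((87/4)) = 44/87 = 0.51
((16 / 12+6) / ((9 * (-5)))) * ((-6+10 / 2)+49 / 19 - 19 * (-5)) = -8074 / 513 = -15.74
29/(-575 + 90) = -29/485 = -0.06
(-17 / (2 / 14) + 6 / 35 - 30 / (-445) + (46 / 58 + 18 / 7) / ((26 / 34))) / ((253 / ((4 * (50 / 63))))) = -596892720 / 415956541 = -1.43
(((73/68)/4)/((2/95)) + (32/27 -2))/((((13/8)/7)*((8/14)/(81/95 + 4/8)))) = 2207263261/18139680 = 121.68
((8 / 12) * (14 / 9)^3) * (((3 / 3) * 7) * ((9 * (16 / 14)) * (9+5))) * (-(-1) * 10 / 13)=6146560 / 3159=1945.73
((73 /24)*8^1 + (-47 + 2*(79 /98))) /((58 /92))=-142370 /4263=-33.40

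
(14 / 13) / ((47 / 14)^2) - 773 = -22195497 / 28717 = -772.90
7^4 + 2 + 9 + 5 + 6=2423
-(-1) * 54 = 54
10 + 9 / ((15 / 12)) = 86 / 5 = 17.20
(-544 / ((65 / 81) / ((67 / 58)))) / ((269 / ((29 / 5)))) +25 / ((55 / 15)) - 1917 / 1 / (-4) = 1804808139 / 3846700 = 469.18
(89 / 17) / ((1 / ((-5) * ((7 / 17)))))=-10.78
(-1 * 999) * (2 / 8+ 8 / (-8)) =2997 / 4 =749.25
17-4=13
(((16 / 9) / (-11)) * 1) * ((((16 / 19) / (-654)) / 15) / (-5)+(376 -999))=100.69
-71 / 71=-1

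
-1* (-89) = 89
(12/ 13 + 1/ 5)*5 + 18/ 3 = 151/ 13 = 11.62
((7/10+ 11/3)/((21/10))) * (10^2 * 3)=13100/21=623.81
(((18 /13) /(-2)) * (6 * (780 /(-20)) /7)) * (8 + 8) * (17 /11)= 44064 /77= 572.26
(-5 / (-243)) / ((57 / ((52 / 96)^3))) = 10985 / 191476224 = 0.00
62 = 62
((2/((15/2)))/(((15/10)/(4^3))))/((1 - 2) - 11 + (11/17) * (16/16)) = -8704/8685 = -1.00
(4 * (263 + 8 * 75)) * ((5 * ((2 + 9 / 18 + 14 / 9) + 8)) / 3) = 1872710 / 27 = 69359.63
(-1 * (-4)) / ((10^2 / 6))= 6 / 25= 0.24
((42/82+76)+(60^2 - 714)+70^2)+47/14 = 4515009/574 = 7865.87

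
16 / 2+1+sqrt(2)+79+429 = sqrt(2)+517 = 518.41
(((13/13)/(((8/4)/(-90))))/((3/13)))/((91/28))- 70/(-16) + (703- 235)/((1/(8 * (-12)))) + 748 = -353885/8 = -44235.62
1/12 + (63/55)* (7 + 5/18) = 8.42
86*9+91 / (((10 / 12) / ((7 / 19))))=77352 / 95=814.23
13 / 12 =1.08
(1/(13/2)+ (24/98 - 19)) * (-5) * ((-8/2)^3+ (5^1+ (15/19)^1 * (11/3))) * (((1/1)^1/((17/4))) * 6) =-6858480/931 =-7366.79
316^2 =99856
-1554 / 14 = -111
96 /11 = 8.73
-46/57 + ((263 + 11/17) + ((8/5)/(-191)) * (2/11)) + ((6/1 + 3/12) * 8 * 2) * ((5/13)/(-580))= 262.77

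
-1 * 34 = -34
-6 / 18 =-1 / 3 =-0.33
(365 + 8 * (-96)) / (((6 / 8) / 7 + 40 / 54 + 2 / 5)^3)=-21766091256000 / 104953669813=-207.39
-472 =-472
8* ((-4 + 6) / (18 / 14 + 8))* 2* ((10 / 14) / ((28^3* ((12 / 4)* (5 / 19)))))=19 / 133770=0.00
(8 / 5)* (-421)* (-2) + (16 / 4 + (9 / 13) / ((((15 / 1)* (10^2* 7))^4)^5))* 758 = 839173205748832113652554418265533447265625000000000000000000000000000000000000000379 / 191627056482652565229392221927642822265625000000000000000000000000000000000000000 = 4379.20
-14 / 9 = -1.56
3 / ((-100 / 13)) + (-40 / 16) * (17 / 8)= -2281 / 400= -5.70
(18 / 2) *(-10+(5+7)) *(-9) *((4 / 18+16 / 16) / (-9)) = 22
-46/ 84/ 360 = -23/ 15120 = -0.00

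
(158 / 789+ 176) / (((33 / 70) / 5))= 48657700 / 26037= 1868.79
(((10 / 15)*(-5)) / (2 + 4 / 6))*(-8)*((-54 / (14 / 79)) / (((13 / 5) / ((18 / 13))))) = -1919700 / 1183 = -1622.74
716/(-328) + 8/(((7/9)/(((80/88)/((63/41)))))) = 172479/44198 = 3.90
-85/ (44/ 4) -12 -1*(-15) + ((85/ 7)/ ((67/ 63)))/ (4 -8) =-22351/ 2948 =-7.58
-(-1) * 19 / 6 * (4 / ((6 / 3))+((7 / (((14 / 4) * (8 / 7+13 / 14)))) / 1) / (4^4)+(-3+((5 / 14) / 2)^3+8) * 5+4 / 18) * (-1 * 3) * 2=-1483460093 / 2864736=-517.83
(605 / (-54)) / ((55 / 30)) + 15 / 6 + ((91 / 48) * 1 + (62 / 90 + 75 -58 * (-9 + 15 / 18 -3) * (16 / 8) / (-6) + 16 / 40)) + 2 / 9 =-101731 / 720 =-141.29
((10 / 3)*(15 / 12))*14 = 175 / 3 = 58.33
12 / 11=1.09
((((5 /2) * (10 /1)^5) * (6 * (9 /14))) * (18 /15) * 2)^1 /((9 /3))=5400000 /7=771428.57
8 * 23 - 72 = 112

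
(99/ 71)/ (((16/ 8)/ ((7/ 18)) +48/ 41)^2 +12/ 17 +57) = 15403003/ 1077786603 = 0.01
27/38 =0.71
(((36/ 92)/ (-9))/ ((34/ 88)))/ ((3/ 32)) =-1408/ 1173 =-1.20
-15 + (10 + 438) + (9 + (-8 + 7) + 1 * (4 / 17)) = 7501 / 17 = 441.24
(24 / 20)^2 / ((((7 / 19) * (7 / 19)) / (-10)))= -106.09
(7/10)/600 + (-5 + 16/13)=-293909/78000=-3.77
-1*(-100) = 100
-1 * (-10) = 10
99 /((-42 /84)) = -198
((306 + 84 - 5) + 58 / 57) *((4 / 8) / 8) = 22003 / 912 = 24.13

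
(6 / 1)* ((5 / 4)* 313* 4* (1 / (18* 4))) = 1565 / 12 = 130.42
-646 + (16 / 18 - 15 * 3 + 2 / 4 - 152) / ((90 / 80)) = -66410 / 81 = -819.88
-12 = -12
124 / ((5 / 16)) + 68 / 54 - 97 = 40643 / 135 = 301.06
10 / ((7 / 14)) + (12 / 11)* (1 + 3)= 268 / 11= 24.36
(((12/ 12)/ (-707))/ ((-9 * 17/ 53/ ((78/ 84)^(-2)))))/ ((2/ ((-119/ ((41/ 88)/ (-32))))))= 2.32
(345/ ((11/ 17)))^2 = 34398225/ 121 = 284282.85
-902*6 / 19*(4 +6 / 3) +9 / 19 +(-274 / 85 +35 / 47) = -129877842 / 75905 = -1711.06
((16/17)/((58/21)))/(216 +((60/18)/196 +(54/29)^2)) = 1432368/922562341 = 0.00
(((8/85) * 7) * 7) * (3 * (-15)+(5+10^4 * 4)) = 3132864/17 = 184286.12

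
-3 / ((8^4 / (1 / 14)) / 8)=-3 / 7168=-0.00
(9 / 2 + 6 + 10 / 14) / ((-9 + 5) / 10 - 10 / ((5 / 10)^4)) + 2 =21671 / 11228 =1.93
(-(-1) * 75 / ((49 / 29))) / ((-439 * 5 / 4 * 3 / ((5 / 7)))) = -2900 / 150577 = -0.02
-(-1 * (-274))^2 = -75076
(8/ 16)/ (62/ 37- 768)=-37/ 56708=-0.00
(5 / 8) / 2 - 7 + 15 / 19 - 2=-2401 / 304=-7.90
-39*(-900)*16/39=14400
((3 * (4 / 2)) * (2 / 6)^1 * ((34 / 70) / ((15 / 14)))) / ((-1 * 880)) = -17 / 16500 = -0.00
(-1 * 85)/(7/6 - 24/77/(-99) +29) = -25410/9019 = -2.82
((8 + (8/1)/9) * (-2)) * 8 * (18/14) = -1280/7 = -182.86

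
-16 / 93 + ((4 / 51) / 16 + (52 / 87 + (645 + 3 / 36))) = 59192333 / 91698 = 645.51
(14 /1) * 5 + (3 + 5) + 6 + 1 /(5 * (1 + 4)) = 2101 /25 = 84.04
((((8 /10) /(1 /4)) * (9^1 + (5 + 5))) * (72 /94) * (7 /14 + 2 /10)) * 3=97.80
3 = 3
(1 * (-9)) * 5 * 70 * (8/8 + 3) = -12600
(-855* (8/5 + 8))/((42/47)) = -64296/7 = -9185.14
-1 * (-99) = 99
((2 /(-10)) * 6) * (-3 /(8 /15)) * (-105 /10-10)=-1107 /8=-138.38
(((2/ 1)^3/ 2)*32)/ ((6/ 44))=2816/ 3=938.67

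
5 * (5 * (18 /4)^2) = 2025 /4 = 506.25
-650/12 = -325/6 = -54.17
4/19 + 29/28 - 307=-305.75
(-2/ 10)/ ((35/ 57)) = -57/ 175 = -0.33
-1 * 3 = -3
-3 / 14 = -0.21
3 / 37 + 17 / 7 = 650 / 259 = 2.51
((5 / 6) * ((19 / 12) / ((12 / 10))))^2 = 225625 / 186624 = 1.21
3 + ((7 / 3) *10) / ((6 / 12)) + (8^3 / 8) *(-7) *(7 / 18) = -1121 / 9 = -124.56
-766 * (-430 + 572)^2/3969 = -15445624/3969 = -3891.57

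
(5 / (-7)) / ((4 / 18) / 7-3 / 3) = 45 / 61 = 0.74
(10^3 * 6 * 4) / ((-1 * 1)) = -24000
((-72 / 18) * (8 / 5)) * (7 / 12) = -56 / 15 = -3.73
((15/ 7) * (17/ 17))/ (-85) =-3/ 119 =-0.03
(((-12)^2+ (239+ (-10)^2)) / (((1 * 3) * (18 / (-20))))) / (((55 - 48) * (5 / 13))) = -598 / 9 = -66.44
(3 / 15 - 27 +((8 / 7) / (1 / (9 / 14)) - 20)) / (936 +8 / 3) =-1539 / 31360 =-0.05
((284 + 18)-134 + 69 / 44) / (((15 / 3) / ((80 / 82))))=14922 / 451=33.09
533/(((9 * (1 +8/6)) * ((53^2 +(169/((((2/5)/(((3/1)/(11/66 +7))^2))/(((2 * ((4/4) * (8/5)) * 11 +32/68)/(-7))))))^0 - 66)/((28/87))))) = 533/179046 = 0.00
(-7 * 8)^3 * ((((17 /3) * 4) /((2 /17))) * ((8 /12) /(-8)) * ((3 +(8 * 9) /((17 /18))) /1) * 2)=1340476928 /3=446825642.67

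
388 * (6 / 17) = 2328 / 17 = 136.94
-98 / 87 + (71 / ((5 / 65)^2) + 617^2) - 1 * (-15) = 34165063 / 87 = 392701.87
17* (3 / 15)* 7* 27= 3213 / 5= 642.60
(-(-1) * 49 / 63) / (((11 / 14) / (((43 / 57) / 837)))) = 4214 / 4723191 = 0.00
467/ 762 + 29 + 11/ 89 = 2016667/ 67818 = 29.74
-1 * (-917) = 917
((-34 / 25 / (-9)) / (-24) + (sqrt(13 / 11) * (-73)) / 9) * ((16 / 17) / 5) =-1168 * sqrt(143) / 8415 - 4 / 3375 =-1.66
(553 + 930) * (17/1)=25211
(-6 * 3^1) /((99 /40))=-80 /11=-7.27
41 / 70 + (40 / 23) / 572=135549 / 230230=0.59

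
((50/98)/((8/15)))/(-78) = -125/10192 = -0.01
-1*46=-46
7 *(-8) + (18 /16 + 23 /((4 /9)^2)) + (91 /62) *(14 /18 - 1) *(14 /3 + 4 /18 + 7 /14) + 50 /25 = 2483071 /40176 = 61.80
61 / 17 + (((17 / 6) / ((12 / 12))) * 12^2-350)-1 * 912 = -14457 / 17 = -850.41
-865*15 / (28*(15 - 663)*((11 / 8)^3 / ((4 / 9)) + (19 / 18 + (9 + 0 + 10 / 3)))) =55360 / 1489299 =0.04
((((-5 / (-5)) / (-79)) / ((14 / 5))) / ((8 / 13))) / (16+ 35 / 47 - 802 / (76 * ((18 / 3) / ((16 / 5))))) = -870675 / 1317529136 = -0.00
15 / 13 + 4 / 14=131 / 91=1.44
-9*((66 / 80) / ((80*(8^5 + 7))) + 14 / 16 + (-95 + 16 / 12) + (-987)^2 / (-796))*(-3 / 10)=-3554.88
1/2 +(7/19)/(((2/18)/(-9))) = -1115/38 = -29.34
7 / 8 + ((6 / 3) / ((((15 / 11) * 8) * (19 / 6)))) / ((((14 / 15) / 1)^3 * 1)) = 98663 / 104272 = 0.95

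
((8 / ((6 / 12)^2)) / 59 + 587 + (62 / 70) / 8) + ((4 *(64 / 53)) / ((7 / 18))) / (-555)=2719531411 / 4627960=587.63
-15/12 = -5/4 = -1.25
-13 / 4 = -3.25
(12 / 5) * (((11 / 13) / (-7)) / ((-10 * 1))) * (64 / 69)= 1408 / 52325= 0.03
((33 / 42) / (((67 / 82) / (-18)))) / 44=-369 / 938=-0.39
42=42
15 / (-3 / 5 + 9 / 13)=325 / 2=162.50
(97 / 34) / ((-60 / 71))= -3.38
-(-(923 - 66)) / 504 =857 / 504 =1.70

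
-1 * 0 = 0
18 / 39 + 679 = 8833 / 13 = 679.46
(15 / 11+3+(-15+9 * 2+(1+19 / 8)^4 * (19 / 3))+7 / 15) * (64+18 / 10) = 184453151533 / 3379200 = 54584.86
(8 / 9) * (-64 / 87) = -512 / 783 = -0.65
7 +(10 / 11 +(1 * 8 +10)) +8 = 373 / 11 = 33.91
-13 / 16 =-0.81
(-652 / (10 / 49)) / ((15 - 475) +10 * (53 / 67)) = 535129 / 75725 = 7.07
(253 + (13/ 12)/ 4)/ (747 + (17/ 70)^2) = 14892325/ 43927068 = 0.34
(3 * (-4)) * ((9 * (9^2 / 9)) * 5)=-4860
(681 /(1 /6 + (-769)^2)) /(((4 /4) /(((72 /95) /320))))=18387 /6741517300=0.00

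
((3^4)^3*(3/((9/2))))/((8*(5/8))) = 354294/5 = 70858.80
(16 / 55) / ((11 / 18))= 288 / 605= 0.48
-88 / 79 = -1.11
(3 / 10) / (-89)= -3 / 890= -0.00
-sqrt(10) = -3.16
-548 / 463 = -1.18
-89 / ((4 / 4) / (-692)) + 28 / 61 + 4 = 3757140 / 61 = 61592.46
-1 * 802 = -802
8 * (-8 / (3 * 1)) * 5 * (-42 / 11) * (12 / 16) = 3360 / 11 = 305.45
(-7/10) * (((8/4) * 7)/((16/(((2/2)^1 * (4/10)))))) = -49/200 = -0.24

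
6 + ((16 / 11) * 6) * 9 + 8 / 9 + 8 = 9250 / 99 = 93.43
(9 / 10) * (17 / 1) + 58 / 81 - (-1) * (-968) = -771107 / 810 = -951.98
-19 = -19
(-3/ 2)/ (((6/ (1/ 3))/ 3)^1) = -1/ 4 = -0.25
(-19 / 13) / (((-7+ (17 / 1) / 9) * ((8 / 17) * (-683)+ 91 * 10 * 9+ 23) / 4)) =1938 / 13370981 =0.00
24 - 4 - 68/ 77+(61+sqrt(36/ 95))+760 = 6* sqrt(95)/ 95+64689/ 77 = 840.73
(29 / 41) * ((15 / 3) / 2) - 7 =-429 / 82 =-5.23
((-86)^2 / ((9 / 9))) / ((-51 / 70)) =-517720 / 51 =-10151.37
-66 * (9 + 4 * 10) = -3234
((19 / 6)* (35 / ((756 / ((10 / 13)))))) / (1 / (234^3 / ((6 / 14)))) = 3371550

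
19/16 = 1.19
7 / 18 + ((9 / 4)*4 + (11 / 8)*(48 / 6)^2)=1753 / 18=97.39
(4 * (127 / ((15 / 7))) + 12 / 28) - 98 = 14647 / 105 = 139.50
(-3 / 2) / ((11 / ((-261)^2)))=-9289.23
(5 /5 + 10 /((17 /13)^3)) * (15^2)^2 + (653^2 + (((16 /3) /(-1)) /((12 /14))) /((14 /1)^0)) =31102818500 /44217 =703413.13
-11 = -11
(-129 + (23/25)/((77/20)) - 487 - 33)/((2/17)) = -4246141/770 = -5514.47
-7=-7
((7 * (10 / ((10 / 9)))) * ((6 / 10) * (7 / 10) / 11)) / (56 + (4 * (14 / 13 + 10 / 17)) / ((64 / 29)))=292383 / 7173650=0.04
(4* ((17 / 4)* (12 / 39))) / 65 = 68 / 845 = 0.08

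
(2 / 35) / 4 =1 / 70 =0.01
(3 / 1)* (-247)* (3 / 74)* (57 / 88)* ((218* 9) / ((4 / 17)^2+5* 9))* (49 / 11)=-1760261736051 / 466360136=-3774.47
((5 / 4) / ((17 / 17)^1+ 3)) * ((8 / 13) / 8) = 5 / 208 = 0.02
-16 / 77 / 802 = -8 / 30877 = -0.00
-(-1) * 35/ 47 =35/ 47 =0.74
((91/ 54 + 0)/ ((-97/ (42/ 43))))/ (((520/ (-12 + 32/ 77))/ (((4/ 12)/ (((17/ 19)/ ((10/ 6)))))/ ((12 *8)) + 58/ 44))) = 334086781/ 667161126720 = 0.00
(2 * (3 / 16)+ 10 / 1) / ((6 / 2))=83 / 24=3.46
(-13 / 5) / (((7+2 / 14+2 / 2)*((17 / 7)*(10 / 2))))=-637 / 24225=-0.03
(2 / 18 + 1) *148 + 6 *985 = 54670 / 9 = 6074.44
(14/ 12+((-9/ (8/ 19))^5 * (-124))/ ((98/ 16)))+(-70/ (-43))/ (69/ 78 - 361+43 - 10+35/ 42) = 1488057620792257877/ 16473031680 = 90332954.47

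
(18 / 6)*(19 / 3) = 19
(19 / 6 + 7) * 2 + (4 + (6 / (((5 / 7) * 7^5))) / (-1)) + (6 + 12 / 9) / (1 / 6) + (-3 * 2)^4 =49136447 / 36015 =1364.33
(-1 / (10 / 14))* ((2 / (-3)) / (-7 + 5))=-7 / 15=-0.47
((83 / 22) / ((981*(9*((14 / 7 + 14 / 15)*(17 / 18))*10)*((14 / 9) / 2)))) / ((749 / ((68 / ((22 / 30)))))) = 3735 / 1521298394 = 0.00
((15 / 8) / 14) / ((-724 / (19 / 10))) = -57 / 162176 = -0.00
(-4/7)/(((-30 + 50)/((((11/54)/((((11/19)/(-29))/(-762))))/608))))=-3683/10080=-0.37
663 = 663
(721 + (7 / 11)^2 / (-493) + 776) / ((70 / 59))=2634364514 / 2087855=1261.76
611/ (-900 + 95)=-611/ 805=-0.76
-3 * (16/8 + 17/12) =-41/4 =-10.25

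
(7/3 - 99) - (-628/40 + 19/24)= -9811/120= -81.76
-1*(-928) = 928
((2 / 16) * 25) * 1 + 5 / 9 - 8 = -311 / 72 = -4.32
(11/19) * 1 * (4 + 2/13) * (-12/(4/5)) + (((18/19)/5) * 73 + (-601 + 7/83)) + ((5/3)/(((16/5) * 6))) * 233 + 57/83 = -17779125367/29521440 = -602.24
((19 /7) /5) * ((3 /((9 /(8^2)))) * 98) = 17024 /15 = 1134.93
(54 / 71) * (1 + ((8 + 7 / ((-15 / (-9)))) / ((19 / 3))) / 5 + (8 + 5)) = 368982 / 33725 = 10.94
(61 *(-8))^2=238144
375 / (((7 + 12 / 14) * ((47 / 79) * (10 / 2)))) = 8295 / 517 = 16.04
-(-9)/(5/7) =63/5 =12.60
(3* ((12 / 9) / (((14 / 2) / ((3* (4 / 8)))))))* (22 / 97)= 132 / 679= 0.19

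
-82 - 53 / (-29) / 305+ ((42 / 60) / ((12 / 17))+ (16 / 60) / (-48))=-51589069 / 636840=-81.01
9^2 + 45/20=333/4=83.25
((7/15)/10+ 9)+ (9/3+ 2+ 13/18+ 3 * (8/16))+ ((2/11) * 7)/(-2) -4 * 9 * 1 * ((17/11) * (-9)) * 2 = 5034581/4950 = 1017.09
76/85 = 0.89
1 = 1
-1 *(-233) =233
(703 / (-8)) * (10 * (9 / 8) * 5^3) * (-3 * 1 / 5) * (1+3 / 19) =1373625 / 16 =85851.56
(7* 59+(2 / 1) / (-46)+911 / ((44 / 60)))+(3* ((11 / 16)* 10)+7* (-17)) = 3151073 / 2024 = 1556.85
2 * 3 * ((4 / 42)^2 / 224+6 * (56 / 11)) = 8297867 / 45276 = 183.27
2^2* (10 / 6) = 20 / 3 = 6.67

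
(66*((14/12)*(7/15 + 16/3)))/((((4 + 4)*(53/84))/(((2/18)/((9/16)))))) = 125048/7155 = 17.48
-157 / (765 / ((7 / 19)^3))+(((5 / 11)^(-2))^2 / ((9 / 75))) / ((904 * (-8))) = -7068805729 / 189736401600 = -0.04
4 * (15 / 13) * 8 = 480 / 13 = 36.92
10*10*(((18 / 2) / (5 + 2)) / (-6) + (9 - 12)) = -321.43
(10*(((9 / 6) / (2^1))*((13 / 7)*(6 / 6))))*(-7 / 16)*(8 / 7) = -195 / 28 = -6.96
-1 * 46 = -46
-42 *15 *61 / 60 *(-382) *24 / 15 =1957368 / 5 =391473.60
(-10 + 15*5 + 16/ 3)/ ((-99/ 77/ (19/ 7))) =-4009/ 27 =-148.48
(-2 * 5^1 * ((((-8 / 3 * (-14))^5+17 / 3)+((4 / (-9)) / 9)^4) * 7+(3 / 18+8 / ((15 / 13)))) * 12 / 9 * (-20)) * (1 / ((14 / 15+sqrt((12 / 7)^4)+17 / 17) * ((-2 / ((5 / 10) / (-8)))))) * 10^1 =8683277727.54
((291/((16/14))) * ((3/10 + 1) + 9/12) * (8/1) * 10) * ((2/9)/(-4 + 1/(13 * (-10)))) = -3619070/1563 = -2315.46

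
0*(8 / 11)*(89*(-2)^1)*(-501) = 0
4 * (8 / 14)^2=64 / 49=1.31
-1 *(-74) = 74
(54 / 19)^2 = 2916 / 361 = 8.08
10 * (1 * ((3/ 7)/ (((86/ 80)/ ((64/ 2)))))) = 38400/ 301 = 127.57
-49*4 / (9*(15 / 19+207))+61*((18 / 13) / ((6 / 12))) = 2784995 / 16497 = 168.82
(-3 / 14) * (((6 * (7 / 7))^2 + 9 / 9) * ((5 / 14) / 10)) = -0.28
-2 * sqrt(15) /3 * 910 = -1820 * sqrt(15) /3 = -2349.61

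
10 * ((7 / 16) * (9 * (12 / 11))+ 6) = 2265 / 22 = 102.95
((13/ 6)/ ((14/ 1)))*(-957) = -4147/ 28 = -148.11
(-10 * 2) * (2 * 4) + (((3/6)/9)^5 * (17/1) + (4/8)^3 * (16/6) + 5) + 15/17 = -4939960319/32122656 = -153.78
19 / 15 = 1.27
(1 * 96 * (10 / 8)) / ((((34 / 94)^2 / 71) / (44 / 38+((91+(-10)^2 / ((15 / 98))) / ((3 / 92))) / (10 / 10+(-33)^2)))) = 2584144609024 / 1795557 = 1439188.29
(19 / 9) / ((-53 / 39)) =-1.55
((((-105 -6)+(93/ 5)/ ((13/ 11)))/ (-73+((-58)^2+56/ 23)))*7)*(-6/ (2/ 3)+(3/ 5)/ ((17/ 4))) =750674736/ 418513225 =1.79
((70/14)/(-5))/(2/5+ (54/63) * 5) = -0.21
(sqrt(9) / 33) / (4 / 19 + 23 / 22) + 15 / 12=2777 / 2100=1.32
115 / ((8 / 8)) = 115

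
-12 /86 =-6 /43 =-0.14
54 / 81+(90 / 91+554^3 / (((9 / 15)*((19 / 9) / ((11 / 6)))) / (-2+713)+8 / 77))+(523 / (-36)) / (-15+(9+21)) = 1143575338432500551 / 705306420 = 1621387961.32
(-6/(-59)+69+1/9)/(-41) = -36752/21771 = -1.69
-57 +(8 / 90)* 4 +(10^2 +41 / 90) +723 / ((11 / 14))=954353 / 990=963.99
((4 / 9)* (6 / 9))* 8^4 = 32768 / 27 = 1213.63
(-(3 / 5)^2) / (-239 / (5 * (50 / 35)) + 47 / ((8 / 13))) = -0.01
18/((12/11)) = 33/2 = 16.50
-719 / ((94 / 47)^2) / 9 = -719 / 36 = -19.97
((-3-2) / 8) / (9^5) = -5 / 472392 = -0.00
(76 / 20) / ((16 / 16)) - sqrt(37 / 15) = 19 / 5 - sqrt(555) / 15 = 2.23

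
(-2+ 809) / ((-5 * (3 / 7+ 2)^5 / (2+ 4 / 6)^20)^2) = 101002508444433951581847362895774404512166445056 / 204248161742985500055557291097075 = 494508775905312.07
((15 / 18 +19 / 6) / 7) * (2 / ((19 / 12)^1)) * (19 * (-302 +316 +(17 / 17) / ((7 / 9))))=10272 / 49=209.63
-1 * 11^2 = -121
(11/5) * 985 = 2167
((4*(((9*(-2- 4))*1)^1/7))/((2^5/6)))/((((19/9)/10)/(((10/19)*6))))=-218700/2527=-86.55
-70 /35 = -2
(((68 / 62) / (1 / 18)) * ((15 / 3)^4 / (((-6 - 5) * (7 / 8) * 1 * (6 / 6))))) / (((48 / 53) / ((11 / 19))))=-3378750 / 4123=-819.49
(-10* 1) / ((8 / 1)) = -5 / 4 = -1.25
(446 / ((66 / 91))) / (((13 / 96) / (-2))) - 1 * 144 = -101488 / 11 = -9226.18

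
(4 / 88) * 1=1 / 22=0.05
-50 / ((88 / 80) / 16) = -8000 / 11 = -727.27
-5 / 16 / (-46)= 5 / 736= 0.01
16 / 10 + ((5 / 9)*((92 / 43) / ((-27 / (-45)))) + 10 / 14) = 174541 / 40635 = 4.30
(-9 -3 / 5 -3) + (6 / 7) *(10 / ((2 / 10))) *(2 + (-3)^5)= -361941 / 35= -10341.17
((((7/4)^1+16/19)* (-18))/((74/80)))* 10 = -354600/703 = -504.41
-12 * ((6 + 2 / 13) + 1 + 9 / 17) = -20376 / 221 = -92.20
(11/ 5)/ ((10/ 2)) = 0.44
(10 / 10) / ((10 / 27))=27 / 10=2.70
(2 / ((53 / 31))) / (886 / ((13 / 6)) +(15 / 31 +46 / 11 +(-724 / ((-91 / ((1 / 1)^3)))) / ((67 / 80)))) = 128902774 / 46620581383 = 0.00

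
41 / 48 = 0.85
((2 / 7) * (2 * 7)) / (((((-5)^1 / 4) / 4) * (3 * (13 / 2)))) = -128 / 195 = -0.66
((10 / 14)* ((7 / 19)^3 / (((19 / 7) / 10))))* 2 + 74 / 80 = 6193877 / 5212840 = 1.19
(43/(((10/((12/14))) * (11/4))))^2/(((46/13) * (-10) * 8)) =-216333/34091750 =-0.01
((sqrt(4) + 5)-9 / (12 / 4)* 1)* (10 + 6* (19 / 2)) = 268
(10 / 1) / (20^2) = 1 / 40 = 0.02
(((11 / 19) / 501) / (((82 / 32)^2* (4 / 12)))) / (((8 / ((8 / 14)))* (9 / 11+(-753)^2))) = 0.00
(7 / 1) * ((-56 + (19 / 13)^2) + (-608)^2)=437248791 / 169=2587270.95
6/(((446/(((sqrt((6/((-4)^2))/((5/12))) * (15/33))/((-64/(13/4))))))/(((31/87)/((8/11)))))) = -0.00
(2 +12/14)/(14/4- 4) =-40/7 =-5.71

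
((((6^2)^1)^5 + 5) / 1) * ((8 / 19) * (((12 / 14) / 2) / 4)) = 362797086 / 133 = 2727797.64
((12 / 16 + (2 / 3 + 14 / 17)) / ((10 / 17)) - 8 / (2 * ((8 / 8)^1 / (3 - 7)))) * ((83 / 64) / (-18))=-197291 / 138240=-1.43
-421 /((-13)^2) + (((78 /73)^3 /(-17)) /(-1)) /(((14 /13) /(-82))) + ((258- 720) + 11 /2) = -7267345736205 /15647041774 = -464.45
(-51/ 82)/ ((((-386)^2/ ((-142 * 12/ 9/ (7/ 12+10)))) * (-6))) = -2414/ 193955543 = -0.00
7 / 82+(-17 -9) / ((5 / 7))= -36.31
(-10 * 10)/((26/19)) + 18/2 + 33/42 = -11519/182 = -63.29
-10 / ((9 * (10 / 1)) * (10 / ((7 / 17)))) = -7 / 1530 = -0.00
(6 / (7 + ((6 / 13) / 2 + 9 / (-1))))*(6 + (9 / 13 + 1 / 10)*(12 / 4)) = -3267 / 115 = -28.41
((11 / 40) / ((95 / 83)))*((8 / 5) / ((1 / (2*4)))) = 7304 / 2375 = 3.08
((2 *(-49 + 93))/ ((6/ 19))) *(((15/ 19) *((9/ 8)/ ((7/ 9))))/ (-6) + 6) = 45331/ 28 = 1618.96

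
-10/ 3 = -3.33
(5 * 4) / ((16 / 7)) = 35 / 4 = 8.75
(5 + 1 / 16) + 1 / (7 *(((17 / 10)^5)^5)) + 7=7796117794082691613947359057918007 / 646310270183021066441231838998384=12.06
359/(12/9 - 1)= 1077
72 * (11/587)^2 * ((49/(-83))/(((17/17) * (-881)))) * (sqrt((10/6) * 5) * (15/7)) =1524600 * sqrt(3)/25195918987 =0.00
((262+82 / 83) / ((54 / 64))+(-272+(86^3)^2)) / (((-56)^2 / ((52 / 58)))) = 245547026299445 / 2122974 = 115661815.12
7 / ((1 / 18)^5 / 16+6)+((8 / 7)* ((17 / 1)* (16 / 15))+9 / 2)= 1005310647473 / 38093691090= 26.39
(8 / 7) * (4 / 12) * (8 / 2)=1.52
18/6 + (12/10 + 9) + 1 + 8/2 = 91/5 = 18.20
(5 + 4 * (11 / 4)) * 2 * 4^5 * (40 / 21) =1310720 / 21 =62415.24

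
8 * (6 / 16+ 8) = 67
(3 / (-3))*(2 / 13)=-2 / 13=-0.15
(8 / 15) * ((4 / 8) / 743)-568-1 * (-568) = 4 / 11145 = 0.00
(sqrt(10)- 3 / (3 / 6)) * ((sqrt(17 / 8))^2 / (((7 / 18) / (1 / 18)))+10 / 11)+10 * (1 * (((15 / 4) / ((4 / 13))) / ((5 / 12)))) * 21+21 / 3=747 * sqrt(10) / 616+1891805 / 308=6146.06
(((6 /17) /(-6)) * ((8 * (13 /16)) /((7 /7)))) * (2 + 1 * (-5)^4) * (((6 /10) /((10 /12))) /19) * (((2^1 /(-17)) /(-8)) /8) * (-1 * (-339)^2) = 443709981 /231200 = 1919.16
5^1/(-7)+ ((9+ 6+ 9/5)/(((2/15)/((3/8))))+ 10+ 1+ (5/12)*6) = 1681/28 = 60.04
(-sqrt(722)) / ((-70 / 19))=7.29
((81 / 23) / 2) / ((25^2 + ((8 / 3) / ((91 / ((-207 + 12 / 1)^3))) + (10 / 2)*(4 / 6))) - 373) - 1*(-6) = 1257906387 / 209651348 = 6.00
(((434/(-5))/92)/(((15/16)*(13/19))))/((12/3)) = -8246/22425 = -0.37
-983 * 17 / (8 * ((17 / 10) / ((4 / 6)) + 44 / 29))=-2423095 / 4718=-513.59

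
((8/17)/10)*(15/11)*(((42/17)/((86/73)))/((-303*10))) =-3066/69031985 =-0.00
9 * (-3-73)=-684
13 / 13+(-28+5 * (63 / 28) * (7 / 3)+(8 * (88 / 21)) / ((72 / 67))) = 23017 / 756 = 30.45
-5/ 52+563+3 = 29427/ 52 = 565.90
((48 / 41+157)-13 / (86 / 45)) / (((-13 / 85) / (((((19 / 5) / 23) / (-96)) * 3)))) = 172393175 / 33736768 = 5.11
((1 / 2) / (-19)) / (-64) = 1 / 2432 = 0.00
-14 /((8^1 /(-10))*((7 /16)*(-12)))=-10 /3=-3.33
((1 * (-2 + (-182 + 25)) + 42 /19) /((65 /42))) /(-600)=20853 /123500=0.17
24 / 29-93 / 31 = -63 / 29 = -2.17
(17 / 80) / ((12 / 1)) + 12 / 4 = 2897 / 960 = 3.02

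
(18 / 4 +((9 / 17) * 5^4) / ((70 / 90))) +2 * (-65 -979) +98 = -371299 / 238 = -1560.08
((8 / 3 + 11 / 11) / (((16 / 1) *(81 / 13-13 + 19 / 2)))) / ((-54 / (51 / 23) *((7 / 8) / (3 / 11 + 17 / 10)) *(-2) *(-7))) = -6851 / 12345480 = -0.00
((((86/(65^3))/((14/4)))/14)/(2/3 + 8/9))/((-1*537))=-129/16861151125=-0.00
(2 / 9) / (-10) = -1 / 45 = -0.02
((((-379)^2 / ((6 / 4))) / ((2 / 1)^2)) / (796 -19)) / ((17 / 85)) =718205 / 4662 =154.06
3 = 3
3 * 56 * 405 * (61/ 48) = 172935/ 2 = 86467.50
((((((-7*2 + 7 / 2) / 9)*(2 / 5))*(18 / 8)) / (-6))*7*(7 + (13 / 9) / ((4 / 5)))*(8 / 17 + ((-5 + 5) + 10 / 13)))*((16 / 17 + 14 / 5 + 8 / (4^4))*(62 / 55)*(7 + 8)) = 676904327911 / 793478400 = 853.08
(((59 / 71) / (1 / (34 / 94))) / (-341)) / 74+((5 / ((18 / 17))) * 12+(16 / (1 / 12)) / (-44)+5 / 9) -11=31722634205 / 757852722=41.86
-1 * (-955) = 955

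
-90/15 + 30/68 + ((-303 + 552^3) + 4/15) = 85780112851/510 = 168196299.71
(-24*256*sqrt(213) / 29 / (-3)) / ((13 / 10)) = 20480*sqrt(213) / 377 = 792.83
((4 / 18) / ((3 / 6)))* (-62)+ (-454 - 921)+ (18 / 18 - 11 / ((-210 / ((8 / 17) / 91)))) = -682984898 / 487305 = -1401.56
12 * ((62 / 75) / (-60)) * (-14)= 868 / 375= 2.31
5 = 5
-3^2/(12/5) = -15/4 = -3.75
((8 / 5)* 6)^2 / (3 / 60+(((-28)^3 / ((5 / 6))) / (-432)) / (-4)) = -82944 / 13675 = -6.07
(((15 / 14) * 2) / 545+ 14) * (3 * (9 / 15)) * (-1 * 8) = -201.66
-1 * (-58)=58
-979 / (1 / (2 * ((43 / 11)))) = -7654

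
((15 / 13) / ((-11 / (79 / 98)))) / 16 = -1185 / 224224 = -0.01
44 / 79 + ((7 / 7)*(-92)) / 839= 29648 / 66281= 0.45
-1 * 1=-1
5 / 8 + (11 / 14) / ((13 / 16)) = 1159 / 728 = 1.59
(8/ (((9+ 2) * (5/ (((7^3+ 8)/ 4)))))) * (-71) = -49842/ 55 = -906.22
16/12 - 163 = -485/3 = -161.67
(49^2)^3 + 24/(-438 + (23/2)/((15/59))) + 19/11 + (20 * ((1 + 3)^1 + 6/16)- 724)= 13841286566.17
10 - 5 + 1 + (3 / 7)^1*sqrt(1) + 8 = 101 / 7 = 14.43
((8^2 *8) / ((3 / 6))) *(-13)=-13312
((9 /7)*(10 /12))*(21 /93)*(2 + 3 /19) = 615 /1178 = 0.52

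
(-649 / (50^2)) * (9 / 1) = -2.34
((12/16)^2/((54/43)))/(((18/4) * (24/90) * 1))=0.37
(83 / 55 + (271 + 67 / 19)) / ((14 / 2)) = 288457 / 7315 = 39.43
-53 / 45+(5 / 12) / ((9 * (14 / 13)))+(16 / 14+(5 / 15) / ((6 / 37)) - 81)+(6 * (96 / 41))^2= 118.43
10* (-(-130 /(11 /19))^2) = -61009000 /121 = -504206.61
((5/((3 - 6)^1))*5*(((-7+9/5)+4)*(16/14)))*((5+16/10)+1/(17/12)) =9936/119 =83.50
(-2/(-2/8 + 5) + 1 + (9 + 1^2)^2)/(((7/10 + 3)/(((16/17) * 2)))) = 611520/11951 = 51.17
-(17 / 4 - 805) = 3203 / 4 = 800.75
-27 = -27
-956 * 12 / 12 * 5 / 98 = -2390 / 49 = -48.78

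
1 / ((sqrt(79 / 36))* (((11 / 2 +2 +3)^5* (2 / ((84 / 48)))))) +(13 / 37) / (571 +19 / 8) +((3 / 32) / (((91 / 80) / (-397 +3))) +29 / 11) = -460793050 / 15444429 +8* sqrt(79) / 15363999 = -29.84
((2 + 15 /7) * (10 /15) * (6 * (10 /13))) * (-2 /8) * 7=-290 /13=-22.31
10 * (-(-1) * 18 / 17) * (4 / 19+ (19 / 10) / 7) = 11538 / 2261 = 5.10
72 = 72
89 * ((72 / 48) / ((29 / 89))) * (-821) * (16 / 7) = -156075384 / 203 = -768844.26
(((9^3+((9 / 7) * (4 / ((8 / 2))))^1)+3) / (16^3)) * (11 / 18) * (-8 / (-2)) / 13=18821 / 559104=0.03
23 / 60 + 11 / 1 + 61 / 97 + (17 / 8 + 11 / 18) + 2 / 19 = 9855049 / 663480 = 14.85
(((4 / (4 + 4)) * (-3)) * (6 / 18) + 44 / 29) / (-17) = -59 / 986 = -0.06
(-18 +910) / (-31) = -892 / 31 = -28.77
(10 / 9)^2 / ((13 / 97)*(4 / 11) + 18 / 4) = 213400 / 786267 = 0.27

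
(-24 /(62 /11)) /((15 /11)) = -484 /155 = -3.12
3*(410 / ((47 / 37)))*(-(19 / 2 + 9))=-17913.51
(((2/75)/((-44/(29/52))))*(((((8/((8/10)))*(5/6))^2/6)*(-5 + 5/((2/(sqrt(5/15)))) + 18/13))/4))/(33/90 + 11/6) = 170375/106007616-18125*sqrt(3)/48926592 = 0.00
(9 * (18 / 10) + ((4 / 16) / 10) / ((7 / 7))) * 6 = 1947 / 20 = 97.35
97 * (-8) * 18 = -13968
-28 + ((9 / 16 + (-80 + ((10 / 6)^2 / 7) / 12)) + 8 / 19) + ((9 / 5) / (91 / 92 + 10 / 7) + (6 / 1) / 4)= -5205463181 / 49699440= -104.74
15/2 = 7.50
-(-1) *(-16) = -16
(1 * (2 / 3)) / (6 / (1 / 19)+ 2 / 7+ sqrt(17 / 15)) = 56000 / 9599167 - 98 * sqrt(255) / 28797501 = 0.01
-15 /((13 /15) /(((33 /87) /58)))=-2475 /21866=-0.11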